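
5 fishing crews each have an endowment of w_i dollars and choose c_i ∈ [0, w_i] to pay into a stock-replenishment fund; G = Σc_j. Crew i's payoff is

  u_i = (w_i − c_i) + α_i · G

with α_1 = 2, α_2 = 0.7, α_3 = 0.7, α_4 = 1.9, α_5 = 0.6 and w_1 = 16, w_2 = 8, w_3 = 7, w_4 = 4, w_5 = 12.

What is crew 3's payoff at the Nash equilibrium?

21

∂u_i/∂c_i = α_i − 1, so crew i contributes w_i if α_i > 1, else 0.
α_i > 1 for i ∈ {1, 4}; NE contributions (16, 0, 0, 4, 0), G = 20.
u_3 = (7 − 0) + 0.7·20 = 21.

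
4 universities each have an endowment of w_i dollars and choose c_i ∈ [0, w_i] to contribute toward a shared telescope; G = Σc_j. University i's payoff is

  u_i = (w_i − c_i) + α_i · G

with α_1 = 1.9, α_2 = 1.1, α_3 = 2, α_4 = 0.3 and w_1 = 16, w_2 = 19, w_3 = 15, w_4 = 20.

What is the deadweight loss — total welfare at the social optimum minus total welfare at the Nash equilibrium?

∂u_i/∂c_i = α_i − 1, so university i contributes w_i if α_i > 1, else 0.
α_i > 1 for i ∈ {1, 2, 3}; NE contributions (16, 19, 15, 0), G = 50.
W^NE = Σw_i − G^NE + (Σα_i)·G^NE = 70 + 4.3·50 = 285.
Planner: ∂(Σu_j)/∂c_i = Σα_j − 1 = 4.3 > 0, so everyone contributes w_i; G^SO = 70, W^SO = 70 + 4.3·70 = 371.
Deadweight loss = 86.

86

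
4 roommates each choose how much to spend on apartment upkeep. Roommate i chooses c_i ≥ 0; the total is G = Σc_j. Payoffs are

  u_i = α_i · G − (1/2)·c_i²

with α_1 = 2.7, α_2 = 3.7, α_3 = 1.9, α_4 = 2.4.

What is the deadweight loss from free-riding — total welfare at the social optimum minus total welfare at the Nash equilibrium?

Roommate i's FOC: ∂u_i/∂c_i = α_i − c_i = 0, so c_i* = α_i.
NE contributions = (2.7, 3.7, 1.9, 2.4); G = 10.7.
W^NE = (Σα)·G − ½Σα_i² = 10.7² − ½·30.35 = 99.315.
Planner sets c_i = Σα_j = 10.7 for every i, so G^SO = 4·10.7 = 42.8.
W^SO = (Σα)·G^SO − ½·4·(Σα)² = (4/2)·10.7² = 228.98.
Deadweight loss = W^SO − W^NE = 129.665.

129.665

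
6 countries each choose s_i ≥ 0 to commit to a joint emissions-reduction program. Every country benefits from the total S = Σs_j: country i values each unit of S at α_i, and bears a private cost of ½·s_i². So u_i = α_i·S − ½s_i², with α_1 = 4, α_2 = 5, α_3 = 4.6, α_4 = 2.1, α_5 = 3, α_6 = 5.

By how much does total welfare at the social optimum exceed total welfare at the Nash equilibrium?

1173.665

Country i's FOC: ∂u_i/∂s_i = α_i − s_i = 0, so s_i* = α_i.
NE contributions = (4, 5, 4.6, 2.1, 3, 5); S = 23.7.
W^NE = (Σα)·S − ½Σα_i² = 23.7² − ½·100.57 = 511.405.
Planner sets s_i = Σα_j = 23.7 for every i, so S^SO = 6·23.7 = 142.2.
W^SO = (Σα)·S^SO − ½·6·(Σα)² = (6/2)·23.7² = 1685.07.
Deadweight loss = W^SO − W^NE = 1173.665.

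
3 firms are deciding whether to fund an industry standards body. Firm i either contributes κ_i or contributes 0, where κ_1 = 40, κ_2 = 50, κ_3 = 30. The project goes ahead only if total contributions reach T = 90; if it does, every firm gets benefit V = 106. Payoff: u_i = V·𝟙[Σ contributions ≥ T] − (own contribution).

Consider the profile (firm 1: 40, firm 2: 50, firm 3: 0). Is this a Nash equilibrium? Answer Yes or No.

Total = 90 ≥ 90: provided.
Firm 1 (pledges 40, payoff 66): dropping to 0 → total 50, payoff 0. No gain.
Firm 2 (pledges 50, payoff 56): dropping to 0 → total 40, payoff 0. No gain.
Firm 3 (pledges 0, payoff 106): pledging 30 → total 120, payoff 76. No gain.

Yes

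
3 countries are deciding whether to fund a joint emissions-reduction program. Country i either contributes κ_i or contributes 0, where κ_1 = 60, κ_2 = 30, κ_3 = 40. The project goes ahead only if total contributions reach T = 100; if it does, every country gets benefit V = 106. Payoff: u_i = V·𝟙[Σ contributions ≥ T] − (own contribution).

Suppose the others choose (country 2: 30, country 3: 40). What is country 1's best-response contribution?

60

Others' total = 70. Contributing 60 brings total to 130 ≥ 100: gain V − κ_1 = 46.
Best response: 60.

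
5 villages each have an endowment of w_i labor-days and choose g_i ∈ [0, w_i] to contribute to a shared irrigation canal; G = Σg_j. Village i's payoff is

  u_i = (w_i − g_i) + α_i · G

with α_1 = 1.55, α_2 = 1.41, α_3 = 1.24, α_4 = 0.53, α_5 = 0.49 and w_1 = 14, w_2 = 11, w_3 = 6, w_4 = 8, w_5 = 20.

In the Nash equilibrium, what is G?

∂u_i/∂g_i = α_i − 1, so village i contributes w_i if α_i > 1, else 0.
α_i > 1 for i ∈ {1, 2, 3}; NE contributions (14, 11, 6, 0, 0), G = 31.

31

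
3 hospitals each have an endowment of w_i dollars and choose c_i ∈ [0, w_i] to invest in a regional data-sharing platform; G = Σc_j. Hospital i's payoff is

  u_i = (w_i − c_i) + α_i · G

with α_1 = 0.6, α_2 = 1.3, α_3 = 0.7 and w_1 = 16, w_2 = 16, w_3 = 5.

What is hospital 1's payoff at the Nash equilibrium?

25.6

∂u_i/∂c_i = α_i − 1, so hospital i contributes w_i if α_i > 1, else 0.
α_i > 1 for i ∈ {2}; NE contributions (0, 16, 0), G = 16.
u_1 = (16 − 0) + 0.6·16 = 25.6.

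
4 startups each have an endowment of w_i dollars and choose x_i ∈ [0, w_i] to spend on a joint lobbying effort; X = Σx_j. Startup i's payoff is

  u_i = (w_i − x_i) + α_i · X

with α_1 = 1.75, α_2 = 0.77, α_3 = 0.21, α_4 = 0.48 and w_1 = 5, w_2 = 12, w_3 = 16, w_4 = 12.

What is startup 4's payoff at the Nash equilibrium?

14.4

∂u_i/∂x_i = α_i − 1, so startup i contributes w_i if α_i > 1, else 0.
α_i > 1 for i ∈ {1}; NE contributions (5, 0, 0, 0), X = 5.
u_4 = (12 − 0) + 0.48·5 = 14.4.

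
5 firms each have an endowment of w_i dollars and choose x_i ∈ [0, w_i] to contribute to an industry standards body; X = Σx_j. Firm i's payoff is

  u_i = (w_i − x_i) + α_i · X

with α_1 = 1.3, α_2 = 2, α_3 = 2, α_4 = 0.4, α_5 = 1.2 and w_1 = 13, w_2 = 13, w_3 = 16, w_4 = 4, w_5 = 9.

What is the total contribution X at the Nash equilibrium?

∂u_i/∂x_i = α_i − 1, so firm i contributes w_i if α_i > 1, else 0.
α_i > 1 for i ∈ {1, 2, 3, 5}; NE contributions (13, 13, 16, 0, 9), X = 51.

51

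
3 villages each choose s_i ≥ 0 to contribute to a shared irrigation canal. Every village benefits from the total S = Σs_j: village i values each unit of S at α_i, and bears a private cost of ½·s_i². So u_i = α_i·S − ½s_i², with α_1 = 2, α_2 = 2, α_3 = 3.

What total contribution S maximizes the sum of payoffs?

Planner FOC: ∂(Σu_j)/∂s_i = (Σα_j) − s_i = 0, so s_i^SO = Σα_j = 7 for every i; S^SO = 21.

21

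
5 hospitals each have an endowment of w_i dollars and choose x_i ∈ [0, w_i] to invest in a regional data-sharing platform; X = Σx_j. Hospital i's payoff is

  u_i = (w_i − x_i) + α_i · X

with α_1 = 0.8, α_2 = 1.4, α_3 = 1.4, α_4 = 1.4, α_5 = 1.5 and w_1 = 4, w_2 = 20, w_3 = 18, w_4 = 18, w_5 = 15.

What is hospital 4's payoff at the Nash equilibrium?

∂u_i/∂x_i = α_i − 1, so hospital i contributes w_i if α_i > 1, else 0.
α_i > 1 for i ∈ {2, 3, 4, 5}; NE contributions (0, 20, 18, 18, 15), X = 71.
u_4 = (18 − 18) + 1.4·71 = 99.4.

99.4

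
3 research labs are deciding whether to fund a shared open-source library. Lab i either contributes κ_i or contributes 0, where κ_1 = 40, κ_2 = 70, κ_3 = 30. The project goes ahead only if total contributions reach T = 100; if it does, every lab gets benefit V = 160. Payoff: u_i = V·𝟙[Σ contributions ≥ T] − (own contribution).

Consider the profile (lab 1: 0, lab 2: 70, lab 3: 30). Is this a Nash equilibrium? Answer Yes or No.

Yes

Total = 100 ≥ 100: provided.
Lab 1 (pledges 0, payoff 160): pledging 40 → total 140, payoff 120. No gain.
Lab 2 (pledges 70, payoff 90): dropping to 0 → total 30, payoff 0. No gain.
Lab 3 (pledges 30, payoff 130): dropping to 0 → total 70, payoff 0. No gain.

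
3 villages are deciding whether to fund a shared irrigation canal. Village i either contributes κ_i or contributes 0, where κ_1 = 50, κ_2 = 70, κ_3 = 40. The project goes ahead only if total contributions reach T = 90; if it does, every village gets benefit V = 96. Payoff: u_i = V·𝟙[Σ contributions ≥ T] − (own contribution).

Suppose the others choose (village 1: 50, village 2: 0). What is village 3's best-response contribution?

40

Others' total = 50. Contributing 40 brings total to 90 ≥ 90: gain V − κ_3 = 56.
Best response: 40.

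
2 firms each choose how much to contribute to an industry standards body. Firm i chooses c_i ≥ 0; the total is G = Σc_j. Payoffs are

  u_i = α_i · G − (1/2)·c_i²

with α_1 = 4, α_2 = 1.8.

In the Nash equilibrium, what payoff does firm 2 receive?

Firm i's FOC: ∂u_i/∂c_i = α_i − c_i = 0, so c_i* = α_i.
NE contributions = (4, 1.8); G = 5.8.
u_2 = α_2·G − ½·(c_2)² = 1.8·5.8 − ½·1.8² = 8.82.

8.82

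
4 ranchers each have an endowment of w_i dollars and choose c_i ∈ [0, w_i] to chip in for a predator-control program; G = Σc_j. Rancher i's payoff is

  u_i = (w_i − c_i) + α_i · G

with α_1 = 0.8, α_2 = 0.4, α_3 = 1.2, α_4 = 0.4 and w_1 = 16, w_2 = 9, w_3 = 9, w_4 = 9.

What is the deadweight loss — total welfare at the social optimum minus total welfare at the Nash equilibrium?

∂u_i/∂c_i = α_i − 1, so rancher i contributes w_i if α_i > 1, else 0.
α_i > 1 for i ∈ {3}; NE contributions (0, 0, 9, 0), G = 9.
W^NE = Σw_i − G^NE + (Σα_i)·G^NE = 43 + 1.8·9 = 59.2.
Planner: ∂(Σu_j)/∂c_i = Σα_j − 1 = 1.8 > 0, so everyone contributes w_i; G^SO = 43, W^SO = 43 + 1.8·43 = 120.4.
Deadweight loss = 61.2.

61.2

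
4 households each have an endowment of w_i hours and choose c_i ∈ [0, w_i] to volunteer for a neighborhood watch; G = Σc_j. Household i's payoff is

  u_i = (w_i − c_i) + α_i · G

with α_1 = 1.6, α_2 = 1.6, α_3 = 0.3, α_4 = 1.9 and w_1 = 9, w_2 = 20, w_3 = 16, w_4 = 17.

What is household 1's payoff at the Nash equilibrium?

73.6

∂u_i/∂c_i = α_i − 1, so household i contributes w_i if α_i > 1, else 0.
α_i > 1 for i ∈ {1, 2, 4}; NE contributions (9, 20, 0, 17), G = 46.
u_1 = (9 − 9) + 1.6·46 = 73.6.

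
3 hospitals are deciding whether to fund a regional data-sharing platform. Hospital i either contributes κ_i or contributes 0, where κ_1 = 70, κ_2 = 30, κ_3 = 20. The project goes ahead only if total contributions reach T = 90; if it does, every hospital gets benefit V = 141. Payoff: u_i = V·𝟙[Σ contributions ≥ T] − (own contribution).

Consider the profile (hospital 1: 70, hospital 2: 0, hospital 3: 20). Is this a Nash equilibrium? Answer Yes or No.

Total = 90 ≥ 90: provided.
Hospital 1 (pledges 70, payoff 71): dropping to 0 → total 20, payoff 0. No gain.
Hospital 2 (pledges 0, payoff 141): pledging 30 → total 120, payoff 111. No gain.
Hospital 3 (pledges 20, payoff 121): dropping to 0 → total 70, payoff 0. No gain.

Yes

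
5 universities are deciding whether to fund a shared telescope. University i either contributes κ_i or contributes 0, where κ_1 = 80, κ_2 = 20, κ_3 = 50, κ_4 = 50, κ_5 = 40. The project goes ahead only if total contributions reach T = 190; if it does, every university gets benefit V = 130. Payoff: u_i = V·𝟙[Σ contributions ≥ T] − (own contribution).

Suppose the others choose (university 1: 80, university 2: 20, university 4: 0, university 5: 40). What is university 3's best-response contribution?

Others' total = 140. Contributing 50 brings total to 190 ≥ 190: gain V − κ_3 = 80.
Best response: 50.

50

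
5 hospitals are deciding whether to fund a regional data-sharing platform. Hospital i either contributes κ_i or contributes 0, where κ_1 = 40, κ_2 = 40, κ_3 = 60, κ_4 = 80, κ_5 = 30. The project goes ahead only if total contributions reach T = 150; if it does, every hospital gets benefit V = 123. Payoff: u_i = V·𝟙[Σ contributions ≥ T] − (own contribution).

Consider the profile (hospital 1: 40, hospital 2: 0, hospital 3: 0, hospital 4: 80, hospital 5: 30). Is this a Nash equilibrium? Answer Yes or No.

Total = 150 ≥ 150: provided.
Hospital 1 (pledges 40, payoff 83): dropping to 0 → total 110, payoff 0. No gain.
Hospital 2 (pledges 0, payoff 123): pledging 40 → total 190, payoff 83. No gain.
Hospital 3 (pledges 0, payoff 123): pledging 60 → total 210, payoff 63. No gain.
Hospital 4 (pledges 80, payoff 43): dropping to 0 → total 70, payoff 0. No gain.
Hospital 5 (pledges 30, payoff 93): dropping to 0 → total 120, payoff 0. No gain.

Yes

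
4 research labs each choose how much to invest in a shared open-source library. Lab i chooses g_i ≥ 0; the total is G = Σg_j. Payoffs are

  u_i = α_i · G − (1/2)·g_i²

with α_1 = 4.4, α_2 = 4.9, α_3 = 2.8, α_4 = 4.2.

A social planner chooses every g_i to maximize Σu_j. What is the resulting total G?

65.2

Planner FOC: ∂(Σu_j)/∂g_i = (Σα_j) − g_i = 0, so g_i^SO = Σα_j = 16.3 for every i; G^SO = 65.2.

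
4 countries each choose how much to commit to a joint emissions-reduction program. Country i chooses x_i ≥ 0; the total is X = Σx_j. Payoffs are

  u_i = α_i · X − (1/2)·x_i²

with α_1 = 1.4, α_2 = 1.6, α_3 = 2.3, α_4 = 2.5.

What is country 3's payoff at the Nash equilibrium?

Country i's FOC: ∂u_i/∂x_i = α_i − x_i = 0, so x_i* = α_i.
NE contributions = (1.4, 1.6, 2.3, 2.5); X = 7.8.
u_3 = α_3·X − ½·(x_3)² = 2.3·7.8 − ½·2.3² = 15.295.

15.295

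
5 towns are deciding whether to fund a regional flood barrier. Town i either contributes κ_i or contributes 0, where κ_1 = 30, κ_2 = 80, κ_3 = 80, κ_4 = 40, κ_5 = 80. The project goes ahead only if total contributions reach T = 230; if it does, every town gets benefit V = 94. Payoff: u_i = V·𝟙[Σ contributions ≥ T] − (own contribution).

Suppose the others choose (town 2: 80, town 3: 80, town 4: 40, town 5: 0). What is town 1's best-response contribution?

Others' total = 200. Contributing 30 brings total to 230 ≥ 230: gain V − κ_1 = 64.
Best response: 30.

30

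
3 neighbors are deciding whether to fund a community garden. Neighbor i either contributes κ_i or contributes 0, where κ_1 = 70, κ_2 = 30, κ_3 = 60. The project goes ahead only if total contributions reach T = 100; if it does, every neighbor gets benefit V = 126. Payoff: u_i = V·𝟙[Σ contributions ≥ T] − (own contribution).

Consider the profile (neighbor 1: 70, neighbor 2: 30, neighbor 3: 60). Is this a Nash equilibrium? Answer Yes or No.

No

Total = 160 ≥ 100: provided.
Neighbor 1 (pledges 70, payoff 56): dropping to 0 → total 90, payoff 0. No gain.
Neighbor 2 (pledges 30, payoff 96): dropping to 0 → total 130, payoff 126. Profitable deviation.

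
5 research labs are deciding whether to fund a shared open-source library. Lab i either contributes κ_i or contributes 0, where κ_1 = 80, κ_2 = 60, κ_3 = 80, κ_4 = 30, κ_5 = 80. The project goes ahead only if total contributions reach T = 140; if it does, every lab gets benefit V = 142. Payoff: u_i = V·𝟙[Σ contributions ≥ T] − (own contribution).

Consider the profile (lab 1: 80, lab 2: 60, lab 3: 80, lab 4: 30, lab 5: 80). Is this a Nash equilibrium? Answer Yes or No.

No

Total = 330 ≥ 140: provided.
Lab 1 (pledges 80, payoff 62): dropping to 0 → total 250, payoff 142. Profitable deviation.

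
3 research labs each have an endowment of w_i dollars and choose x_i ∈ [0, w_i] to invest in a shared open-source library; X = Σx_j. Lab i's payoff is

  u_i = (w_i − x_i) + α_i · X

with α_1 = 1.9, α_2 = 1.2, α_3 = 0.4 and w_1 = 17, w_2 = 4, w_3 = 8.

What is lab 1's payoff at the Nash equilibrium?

∂u_i/∂x_i = α_i − 1, so lab i contributes w_i if α_i > 1, else 0.
α_i > 1 for i ∈ {1, 2}; NE contributions (17, 4, 0), X = 21.
u_1 = (17 − 17) + 1.9·21 = 39.9.

39.9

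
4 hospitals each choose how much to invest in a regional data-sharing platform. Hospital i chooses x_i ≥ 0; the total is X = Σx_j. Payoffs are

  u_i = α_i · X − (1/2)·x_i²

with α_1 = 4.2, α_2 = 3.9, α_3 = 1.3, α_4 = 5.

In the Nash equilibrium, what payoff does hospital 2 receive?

48.555

Hospital i's FOC: ∂u_i/∂x_i = α_i − x_i = 0, so x_i* = α_i.
NE contributions = (4.2, 3.9, 1.3, 5); X = 14.4.
u_2 = α_2·X − ½·(x_2)² = 3.9·14.4 − ½·3.9² = 48.555.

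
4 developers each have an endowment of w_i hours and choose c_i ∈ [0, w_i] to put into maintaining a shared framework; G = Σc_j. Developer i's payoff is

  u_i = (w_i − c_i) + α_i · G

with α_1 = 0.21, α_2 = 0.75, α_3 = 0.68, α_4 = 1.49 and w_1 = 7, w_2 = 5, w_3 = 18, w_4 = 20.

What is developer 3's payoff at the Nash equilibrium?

31.6

∂u_i/∂c_i = α_i − 1, so developer i contributes w_i if α_i > 1, else 0.
α_i > 1 for i ∈ {4}; NE contributions (0, 0, 0, 20), G = 20.
u_3 = (18 − 0) + 0.68·20 = 31.6.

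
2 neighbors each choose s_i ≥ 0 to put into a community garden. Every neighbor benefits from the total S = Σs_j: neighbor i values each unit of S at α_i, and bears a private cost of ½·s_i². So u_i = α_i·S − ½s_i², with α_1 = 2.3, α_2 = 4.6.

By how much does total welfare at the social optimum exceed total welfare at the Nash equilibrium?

Neighbor i's FOC: ∂u_i/∂s_i = α_i − s_i = 0, so s_i* = α_i.
NE contributions = (2.3, 4.6); S = 6.9.
W^NE = (Σα)·S − ½Σα_i² = 6.9² − ½·26.45 = 34.385.
Planner sets s_i = Σα_j = 6.9 for every i, so S^SO = 2·6.9 = 13.8.
W^SO = (Σα)·S^SO − ½·2·(Σα)² = (2/2)·6.9² = 47.61.
Deadweight loss = W^SO − W^NE = 13.225.

13.225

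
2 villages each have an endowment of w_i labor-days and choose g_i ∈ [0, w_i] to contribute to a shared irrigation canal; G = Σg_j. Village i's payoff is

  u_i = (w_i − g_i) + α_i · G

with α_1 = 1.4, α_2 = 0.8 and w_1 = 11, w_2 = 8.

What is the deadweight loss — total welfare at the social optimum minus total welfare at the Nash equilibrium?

∂u_i/∂g_i = α_i − 1, so village i contributes w_i if α_i > 1, else 0.
α_i > 1 for i ∈ {1}; NE contributions (11, 0), G = 11.
W^NE = Σw_i − G^NE + (Σα_i)·G^NE = 19 + 1.2·11 = 32.2.
Planner: ∂(Σu_j)/∂g_i = Σα_j − 1 = 1.2 > 0, so everyone contributes w_i; G^SO = 19, W^SO = 19 + 1.2·19 = 41.8.
Deadweight loss = 9.6.

9.6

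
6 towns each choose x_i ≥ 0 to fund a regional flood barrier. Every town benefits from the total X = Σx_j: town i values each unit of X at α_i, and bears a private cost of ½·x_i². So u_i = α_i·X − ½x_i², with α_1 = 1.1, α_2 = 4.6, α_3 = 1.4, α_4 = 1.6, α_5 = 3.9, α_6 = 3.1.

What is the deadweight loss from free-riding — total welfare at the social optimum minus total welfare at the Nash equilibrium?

518.835

Town i's FOC: ∂u_i/∂x_i = α_i − x_i = 0, so x_i* = α_i.
NE contributions = (1.1, 4.6, 1.4, 1.6, 3.9, 3.1); X = 15.7.
W^NE = (Σα)·X − ½Σα_i² = 15.7² − ½·51.71 = 220.635.
Planner sets x_i = Σα_j = 15.7 for every i, so X^SO = 6·15.7 = 94.2.
W^SO = (Σα)·X^SO − ½·6·(Σα)² = (6/2)·15.7² = 739.47.
Deadweight loss = W^SO − W^NE = 518.835.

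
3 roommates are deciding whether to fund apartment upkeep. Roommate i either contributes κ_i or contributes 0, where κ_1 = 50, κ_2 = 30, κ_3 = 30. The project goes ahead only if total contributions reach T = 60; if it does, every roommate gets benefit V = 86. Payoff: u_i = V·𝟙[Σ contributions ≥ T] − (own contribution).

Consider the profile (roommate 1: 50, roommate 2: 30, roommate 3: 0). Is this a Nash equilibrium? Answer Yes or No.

Yes

Total = 80 ≥ 60: provided.
Roommate 1 (pledges 50, payoff 36): dropping to 0 → total 30, payoff 0. No gain.
Roommate 2 (pledges 30, payoff 56): dropping to 0 → total 50, payoff 0. No gain.
Roommate 3 (pledges 0, payoff 86): pledging 30 → total 110, payoff 56. No gain.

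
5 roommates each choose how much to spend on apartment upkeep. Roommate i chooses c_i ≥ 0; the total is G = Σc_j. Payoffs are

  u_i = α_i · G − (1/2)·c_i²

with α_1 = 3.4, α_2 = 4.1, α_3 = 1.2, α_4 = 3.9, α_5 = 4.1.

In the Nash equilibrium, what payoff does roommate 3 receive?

19.32

Roommate i's FOC: ∂u_i/∂c_i = α_i − c_i = 0, so c_i* = α_i.
NE contributions = (3.4, 4.1, 1.2, 3.9, 4.1); G = 16.7.
u_3 = α_3·G − ½·(c_3)² = 1.2·16.7 − ½·1.2² = 19.32.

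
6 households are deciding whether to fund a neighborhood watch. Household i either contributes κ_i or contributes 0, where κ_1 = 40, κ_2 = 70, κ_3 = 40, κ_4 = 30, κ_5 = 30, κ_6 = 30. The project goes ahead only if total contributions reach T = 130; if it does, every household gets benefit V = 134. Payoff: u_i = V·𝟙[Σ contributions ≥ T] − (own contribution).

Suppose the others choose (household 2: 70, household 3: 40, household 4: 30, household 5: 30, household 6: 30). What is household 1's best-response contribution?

0

Others' total = 200 ≥ 130; contributing adds cost 40 for no extra benefit.
Best response: 0.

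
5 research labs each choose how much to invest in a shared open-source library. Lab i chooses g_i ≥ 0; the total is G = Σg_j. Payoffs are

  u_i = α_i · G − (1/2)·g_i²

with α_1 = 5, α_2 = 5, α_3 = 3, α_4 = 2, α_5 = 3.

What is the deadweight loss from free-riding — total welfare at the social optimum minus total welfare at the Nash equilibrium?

522

Lab i's FOC: ∂u_i/∂g_i = α_i − g_i = 0, so g_i* = α_i.
NE contributions = (5, 5, 3, 2, 3); G = 18.
W^NE = (Σα)·G − ½Σα_i² = 18² − ½·72 = 288.
Planner sets g_i = Σα_j = 18 for every i, so G^SO = 5·18 = 90.
W^SO = (Σα)·G^SO − ½·5·(Σα)² = (5/2)·18² = 810.
Deadweight loss = W^SO − W^NE = 522.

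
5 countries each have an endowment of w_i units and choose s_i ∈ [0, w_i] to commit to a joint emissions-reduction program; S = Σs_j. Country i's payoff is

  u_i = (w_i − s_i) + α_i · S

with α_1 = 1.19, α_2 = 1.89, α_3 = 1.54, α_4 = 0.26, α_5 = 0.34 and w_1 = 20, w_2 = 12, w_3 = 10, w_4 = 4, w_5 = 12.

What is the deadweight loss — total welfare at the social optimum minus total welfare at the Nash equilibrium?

∂u_i/∂s_i = α_i − 1, so country i contributes w_i if α_i > 1, else 0.
α_i > 1 for i ∈ {1, 2, 3}; NE contributions (20, 12, 10, 0, 0), S = 42.
W^NE = Σw_i − S^NE + (Σα_i)·S^NE = 58 + 4.22·42 = 235.24.
Planner: ∂(Σu_j)/∂s_i = Σα_j − 1 = 4.22 > 0, so everyone contributes w_i; S^SO = 58, W^SO = 58 + 4.22·58 = 302.76.
Deadweight loss = 67.52.

67.52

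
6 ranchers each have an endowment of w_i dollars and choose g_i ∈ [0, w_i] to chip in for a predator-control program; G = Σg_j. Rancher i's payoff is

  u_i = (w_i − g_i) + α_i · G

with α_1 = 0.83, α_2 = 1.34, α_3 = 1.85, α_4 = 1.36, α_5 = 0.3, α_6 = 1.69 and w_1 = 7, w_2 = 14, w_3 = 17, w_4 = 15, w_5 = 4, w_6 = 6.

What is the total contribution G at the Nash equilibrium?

∂u_i/∂g_i = α_i − 1, so rancher i contributes w_i if α_i > 1, else 0.
α_i > 1 for i ∈ {2, 3, 4, 6}; NE contributions (0, 14, 17, 15, 0, 6), G = 52.

52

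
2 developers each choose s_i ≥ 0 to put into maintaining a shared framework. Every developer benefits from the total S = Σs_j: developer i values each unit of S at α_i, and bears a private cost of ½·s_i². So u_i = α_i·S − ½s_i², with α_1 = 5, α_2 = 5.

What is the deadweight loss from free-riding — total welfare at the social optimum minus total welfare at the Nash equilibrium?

Developer i's FOC: ∂u_i/∂s_i = α_i − s_i = 0, so s_i* = α_i.
NE contributions = (5, 5); S = 10.
W^NE = (Σα)·S − ½Σα_i² = 10² − ½·50 = 75.
Planner sets s_i = Σα_j = 10 for every i, so S^SO = 2·10 = 20.
W^SO = (Σα)·S^SO − ½·2·(Σα)² = (2/2)·10² = 100.
Deadweight loss = W^SO − W^NE = 25.

25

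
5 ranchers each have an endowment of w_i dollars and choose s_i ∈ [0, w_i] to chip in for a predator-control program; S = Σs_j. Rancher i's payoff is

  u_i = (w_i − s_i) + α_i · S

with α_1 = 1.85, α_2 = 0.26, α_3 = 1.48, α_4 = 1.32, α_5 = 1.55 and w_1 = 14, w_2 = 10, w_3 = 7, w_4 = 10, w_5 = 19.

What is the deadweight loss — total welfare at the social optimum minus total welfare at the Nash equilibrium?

∂u_i/∂s_i = α_i − 1, so rancher i contributes w_i if α_i > 1, else 0.
α_i > 1 for i ∈ {1, 3, 4, 5}; NE contributions (14, 0, 7, 10, 19), S = 50.
W^NE = Σw_i − S^NE + (Σα_i)·S^NE = 60 + 5.46·50 = 333.
Planner: ∂(Σu_j)/∂s_i = Σα_j − 1 = 5.46 > 0, so everyone contributes w_i; S^SO = 60, W^SO = 60 + 5.46·60 = 387.6.
Deadweight loss = 54.6.

54.6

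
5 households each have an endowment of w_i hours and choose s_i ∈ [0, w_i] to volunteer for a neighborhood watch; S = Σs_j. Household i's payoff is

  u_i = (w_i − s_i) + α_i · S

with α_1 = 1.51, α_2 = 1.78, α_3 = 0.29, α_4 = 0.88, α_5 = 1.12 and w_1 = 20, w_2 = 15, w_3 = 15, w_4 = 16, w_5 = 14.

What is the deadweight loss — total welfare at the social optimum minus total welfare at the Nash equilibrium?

∂u_i/∂s_i = α_i − 1, so household i contributes w_i if α_i > 1, else 0.
α_i > 1 for i ∈ {1, 2, 5}; NE contributions (20, 15, 0, 0, 14), S = 49.
W^NE = Σw_i − S^NE + (Σα_i)·S^NE = 80 + 4.58·49 = 304.42.
Planner: ∂(Σu_j)/∂s_i = Σα_j − 1 = 4.58 > 0, so everyone contributes w_i; S^SO = 80, W^SO = 80 + 4.58·80 = 446.4.
Deadweight loss = 141.98.

141.98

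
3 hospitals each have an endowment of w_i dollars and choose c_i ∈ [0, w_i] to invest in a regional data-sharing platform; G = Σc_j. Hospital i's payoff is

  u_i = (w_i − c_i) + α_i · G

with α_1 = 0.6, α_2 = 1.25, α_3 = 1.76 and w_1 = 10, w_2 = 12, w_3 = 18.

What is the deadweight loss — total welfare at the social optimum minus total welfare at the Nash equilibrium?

26.1

∂u_i/∂c_i = α_i − 1, so hospital i contributes w_i if α_i > 1, else 0.
α_i > 1 for i ∈ {2, 3}; NE contributions (0, 12, 18), G = 30.
W^NE = Σw_i − G^NE + (Σα_i)·G^NE = 40 + 2.61·30 = 118.3.
Planner: ∂(Σu_j)/∂c_i = Σα_j − 1 = 2.61 > 0, so everyone contributes w_i; G^SO = 40, W^SO = 40 + 2.61·40 = 144.4.
Deadweight loss = 26.1.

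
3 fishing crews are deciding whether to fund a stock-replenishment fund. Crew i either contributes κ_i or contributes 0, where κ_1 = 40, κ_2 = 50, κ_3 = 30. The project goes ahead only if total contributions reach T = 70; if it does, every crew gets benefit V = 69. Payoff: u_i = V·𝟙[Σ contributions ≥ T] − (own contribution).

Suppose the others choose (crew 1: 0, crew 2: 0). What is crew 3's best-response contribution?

Others' total = 0. Even contributing 30 gives 30 < 70: no benefit either way.
Best response: 0.

0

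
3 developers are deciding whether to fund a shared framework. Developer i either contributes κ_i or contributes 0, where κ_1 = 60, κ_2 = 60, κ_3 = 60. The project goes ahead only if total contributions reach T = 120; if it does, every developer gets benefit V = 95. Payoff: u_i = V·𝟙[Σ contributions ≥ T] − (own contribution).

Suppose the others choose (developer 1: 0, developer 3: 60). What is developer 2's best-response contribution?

60

Others' total = 60. Contributing 60 brings total to 120 ≥ 120: gain V − κ_2 = 35.
Best response: 60.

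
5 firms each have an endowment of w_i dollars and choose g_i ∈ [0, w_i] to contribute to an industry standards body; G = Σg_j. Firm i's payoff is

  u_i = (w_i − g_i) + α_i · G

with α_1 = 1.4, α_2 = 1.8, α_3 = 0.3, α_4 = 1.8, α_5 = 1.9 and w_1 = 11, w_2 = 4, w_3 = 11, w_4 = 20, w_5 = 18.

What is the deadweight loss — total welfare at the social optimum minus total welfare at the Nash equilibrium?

68.2

∂u_i/∂g_i = α_i − 1, so firm i contributes w_i if α_i > 1, else 0.
α_i > 1 for i ∈ {1, 2, 4, 5}; NE contributions (11, 4, 0, 20, 18), G = 53.
W^NE = Σw_i − G^NE + (Σα_i)·G^NE = 64 + 6.2·53 = 392.6.
Planner: ∂(Σu_j)/∂g_i = Σα_j − 1 = 6.2 > 0, so everyone contributes w_i; G^SO = 64, W^SO = 64 + 6.2·64 = 460.8.
Deadweight loss = 68.2.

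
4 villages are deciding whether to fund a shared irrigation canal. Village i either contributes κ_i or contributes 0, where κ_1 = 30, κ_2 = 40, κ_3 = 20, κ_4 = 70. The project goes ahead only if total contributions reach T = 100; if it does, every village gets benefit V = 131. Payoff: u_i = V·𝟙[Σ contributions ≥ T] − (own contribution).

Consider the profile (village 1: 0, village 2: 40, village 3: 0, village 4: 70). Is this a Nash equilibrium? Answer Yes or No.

Yes

Total = 110 ≥ 100: provided.
Village 1 (pledges 0, payoff 131): pledging 30 → total 140, payoff 101. No gain.
Village 2 (pledges 40, payoff 91): dropping to 0 → total 70, payoff 0. No gain.
Village 3 (pledges 0, payoff 131): pledging 20 → total 130, payoff 111. No gain.
Village 4 (pledges 70, payoff 61): dropping to 0 → total 40, payoff 0. No gain.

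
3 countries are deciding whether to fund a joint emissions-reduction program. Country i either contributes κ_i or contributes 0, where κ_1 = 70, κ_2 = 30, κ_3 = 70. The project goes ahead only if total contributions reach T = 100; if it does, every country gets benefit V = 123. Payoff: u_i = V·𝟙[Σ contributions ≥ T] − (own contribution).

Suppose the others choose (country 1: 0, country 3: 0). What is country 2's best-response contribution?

Others' total = 0. Even contributing 30 gives 30 < 100: no benefit either way.
Best response: 0.

0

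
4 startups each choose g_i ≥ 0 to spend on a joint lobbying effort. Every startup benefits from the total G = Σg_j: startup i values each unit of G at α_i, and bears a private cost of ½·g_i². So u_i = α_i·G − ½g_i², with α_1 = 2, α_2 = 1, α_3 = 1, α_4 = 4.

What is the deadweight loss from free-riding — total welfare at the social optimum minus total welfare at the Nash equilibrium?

75

Startup i's FOC: ∂u_i/∂g_i = α_i − g_i = 0, so g_i* = α_i.
NE contributions = (2, 1, 1, 4); G = 8.
W^NE = (Σα)·G − ½Σα_i² = 8² − ½·22 = 53.
Planner sets g_i = Σα_j = 8 for every i, so G^SO = 4·8 = 32.
W^SO = (Σα)·G^SO − ½·4·(Σα)² = (4/2)·8² = 128.
Deadweight loss = W^SO − W^NE = 75.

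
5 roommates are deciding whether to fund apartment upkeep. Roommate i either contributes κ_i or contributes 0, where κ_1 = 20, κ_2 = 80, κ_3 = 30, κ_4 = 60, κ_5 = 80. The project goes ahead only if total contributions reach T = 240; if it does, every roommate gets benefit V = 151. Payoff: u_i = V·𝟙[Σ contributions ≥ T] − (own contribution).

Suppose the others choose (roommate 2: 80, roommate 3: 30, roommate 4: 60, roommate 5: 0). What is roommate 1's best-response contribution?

Others' total = 170. Even contributing 20 gives 190 < 240: no benefit either way.
Best response: 0.

0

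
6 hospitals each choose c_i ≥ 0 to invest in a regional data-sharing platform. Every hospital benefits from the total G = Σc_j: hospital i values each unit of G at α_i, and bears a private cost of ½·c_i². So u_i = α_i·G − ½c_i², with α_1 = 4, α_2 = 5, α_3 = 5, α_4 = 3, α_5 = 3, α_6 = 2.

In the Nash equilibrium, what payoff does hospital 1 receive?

Hospital i's FOC: ∂u_i/∂c_i = α_i − c_i = 0, so c_i* = α_i.
NE contributions = (4, 5, 5, 3, 3, 2); G = 22.
u_1 = α_1·G − ½·(c_1)² = 4·22 − ½·4² = 80.

80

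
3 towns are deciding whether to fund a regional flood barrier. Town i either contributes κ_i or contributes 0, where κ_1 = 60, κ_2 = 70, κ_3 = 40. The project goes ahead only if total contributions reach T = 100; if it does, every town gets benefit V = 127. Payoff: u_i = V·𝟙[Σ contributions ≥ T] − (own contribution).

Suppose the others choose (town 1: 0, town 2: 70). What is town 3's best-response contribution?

Others' total = 70. Contributing 40 brings total to 110 ≥ 100: gain V − κ_3 = 87.
Best response: 40.

40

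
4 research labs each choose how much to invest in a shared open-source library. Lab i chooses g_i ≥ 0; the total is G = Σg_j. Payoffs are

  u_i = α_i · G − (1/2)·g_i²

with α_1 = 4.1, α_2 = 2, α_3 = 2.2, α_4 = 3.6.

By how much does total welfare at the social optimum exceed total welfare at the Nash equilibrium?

160.915

Lab i's FOC: ∂u_i/∂g_i = α_i − g_i = 0, so g_i* = α_i.
NE contributions = (4.1, 2, 2.2, 3.6); G = 11.9.
W^NE = (Σα)·G − ½Σα_i² = 11.9² − ½·38.61 = 122.305.
Planner sets g_i = Σα_j = 11.9 for every i, so G^SO = 4·11.9 = 47.6.
W^SO = (Σα)·G^SO − ½·4·(Σα)² = (4/2)·11.9² = 283.22.
Deadweight loss = W^SO − W^NE = 160.915.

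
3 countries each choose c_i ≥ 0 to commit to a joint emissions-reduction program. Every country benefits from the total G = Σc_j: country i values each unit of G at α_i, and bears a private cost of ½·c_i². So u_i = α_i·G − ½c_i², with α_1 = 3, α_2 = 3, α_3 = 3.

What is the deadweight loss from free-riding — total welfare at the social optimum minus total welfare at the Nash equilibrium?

54

Country i's FOC: ∂u_i/∂c_i = α_i − c_i = 0, so c_i* = α_i.
NE contributions = (3, 3, 3); G = 9.
W^NE = (Σα)·G − ½Σα_i² = 9² − ½·27 = 67.5.
Planner sets c_i = Σα_j = 9 for every i, so G^SO = 3·9 = 27.
W^SO = (Σα)·G^SO − ½·3·(Σα)² = (3/2)·9² = 121.5.
Deadweight loss = W^SO − W^NE = 54.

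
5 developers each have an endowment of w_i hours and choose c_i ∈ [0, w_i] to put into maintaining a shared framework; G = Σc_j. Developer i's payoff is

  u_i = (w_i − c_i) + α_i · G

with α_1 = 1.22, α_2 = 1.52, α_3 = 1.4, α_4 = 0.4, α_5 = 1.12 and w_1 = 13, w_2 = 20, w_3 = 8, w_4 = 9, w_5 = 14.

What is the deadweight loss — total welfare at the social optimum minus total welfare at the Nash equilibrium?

41.94

∂u_i/∂c_i = α_i − 1, so developer i contributes w_i if α_i > 1, else 0.
α_i > 1 for i ∈ {1, 2, 3, 5}; NE contributions (13, 20, 8, 0, 14), G = 55.
W^NE = Σw_i − G^NE + (Σα_i)·G^NE = 64 + 4.66·55 = 320.3.
Planner: ∂(Σu_j)/∂c_i = Σα_j − 1 = 4.66 > 0, so everyone contributes w_i; G^SO = 64, W^SO = 64 + 4.66·64 = 362.24.
Deadweight loss = 41.94.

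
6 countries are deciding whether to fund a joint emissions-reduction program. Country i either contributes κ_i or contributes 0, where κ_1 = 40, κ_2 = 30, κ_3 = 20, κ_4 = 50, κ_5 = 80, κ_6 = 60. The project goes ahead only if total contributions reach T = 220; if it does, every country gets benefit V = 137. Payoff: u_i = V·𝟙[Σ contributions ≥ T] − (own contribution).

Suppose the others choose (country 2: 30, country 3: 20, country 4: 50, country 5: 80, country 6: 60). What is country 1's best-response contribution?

Others' total = 240 ≥ 220; contributing adds cost 40 for no extra benefit.
Best response: 0.

0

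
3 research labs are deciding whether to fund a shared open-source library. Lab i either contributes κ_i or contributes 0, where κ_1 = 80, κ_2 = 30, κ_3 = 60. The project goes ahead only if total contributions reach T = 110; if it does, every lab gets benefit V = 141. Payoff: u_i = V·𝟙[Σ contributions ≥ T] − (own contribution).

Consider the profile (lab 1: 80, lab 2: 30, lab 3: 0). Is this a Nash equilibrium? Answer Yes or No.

Yes

Total = 110 ≥ 110: provided.
Lab 1 (pledges 80, payoff 61): dropping to 0 → total 30, payoff 0. No gain.
Lab 2 (pledges 30, payoff 111): dropping to 0 → total 80, payoff 0. No gain.
Lab 3 (pledges 0, payoff 141): pledging 60 → total 170, payoff 81. No gain.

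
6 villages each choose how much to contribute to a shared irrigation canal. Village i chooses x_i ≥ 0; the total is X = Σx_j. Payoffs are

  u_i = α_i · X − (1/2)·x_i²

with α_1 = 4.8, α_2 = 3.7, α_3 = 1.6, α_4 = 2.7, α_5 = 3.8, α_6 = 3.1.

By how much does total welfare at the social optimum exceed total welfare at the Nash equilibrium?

Village i's FOC: ∂u_i/∂x_i = α_i − x_i = 0, so x_i* = α_i.
NE contributions = (4.8, 3.7, 1.6, 2.7, 3.8, 3.1); X = 19.7.
W^NE = (Σα)·X − ½Σα_i² = 19.7² − ½·70.63 = 352.775.
Planner sets x_i = Σα_j = 19.7 for every i, so X^SO = 6·19.7 = 118.2.
W^SO = (Σα)·X^SO − ½·6·(Σα)² = (6/2)·19.7² = 1164.27.
Deadweight loss = W^SO − W^NE = 811.495.

811.495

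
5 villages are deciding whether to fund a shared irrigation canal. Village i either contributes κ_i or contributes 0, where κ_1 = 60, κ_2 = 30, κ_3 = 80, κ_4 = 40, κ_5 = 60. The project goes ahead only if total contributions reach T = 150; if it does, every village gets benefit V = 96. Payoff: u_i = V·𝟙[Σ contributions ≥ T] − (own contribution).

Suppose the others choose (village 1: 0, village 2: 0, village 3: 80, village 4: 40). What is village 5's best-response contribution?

60

Others' total = 120. Contributing 60 brings total to 180 ≥ 150: gain V − κ_5 = 36.
Best response: 60.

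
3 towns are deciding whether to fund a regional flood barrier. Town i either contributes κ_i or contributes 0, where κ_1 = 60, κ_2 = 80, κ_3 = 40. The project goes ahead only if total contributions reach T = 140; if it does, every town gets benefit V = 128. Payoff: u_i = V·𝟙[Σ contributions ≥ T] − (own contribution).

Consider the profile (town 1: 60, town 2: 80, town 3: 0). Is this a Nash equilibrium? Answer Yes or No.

Yes

Total = 140 ≥ 140: provided.
Town 1 (pledges 60, payoff 68): dropping to 0 → total 80, payoff 0. No gain.
Town 2 (pledges 80, payoff 48): dropping to 0 → total 60, payoff 0. No gain.
Town 3 (pledges 0, payoff 128): pledging 40 → total 180, payoff 88. No gain.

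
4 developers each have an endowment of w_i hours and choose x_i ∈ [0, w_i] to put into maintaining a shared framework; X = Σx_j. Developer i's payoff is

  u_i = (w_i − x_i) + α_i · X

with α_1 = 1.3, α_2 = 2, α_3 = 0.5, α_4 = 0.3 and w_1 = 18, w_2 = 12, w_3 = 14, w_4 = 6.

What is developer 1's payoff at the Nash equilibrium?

∂u_i/∂x_i = α_i − 1, so developer i contributes w_i if α_i > 1, else 0.
α_i > 1 for i ∈ {1, 2}; NE contributions (18, 12, 0, 0), X = 30.
u_1 = (18 − 18) + 1.3·30 = 39.

39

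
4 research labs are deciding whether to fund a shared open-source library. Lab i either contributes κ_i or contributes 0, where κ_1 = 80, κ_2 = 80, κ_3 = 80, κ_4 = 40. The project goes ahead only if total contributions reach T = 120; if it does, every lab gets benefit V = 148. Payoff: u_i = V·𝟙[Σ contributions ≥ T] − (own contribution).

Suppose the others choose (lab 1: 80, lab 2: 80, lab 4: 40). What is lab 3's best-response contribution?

Others' total = 200 ≥ 120; contributing adds cost 80 for no extra benefit.
Best response: 0.

0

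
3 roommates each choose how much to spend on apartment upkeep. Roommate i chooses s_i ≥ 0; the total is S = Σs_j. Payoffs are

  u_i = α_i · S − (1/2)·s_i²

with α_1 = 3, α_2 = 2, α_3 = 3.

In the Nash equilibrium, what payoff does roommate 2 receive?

14

Roommate i's FOC: ∂u_i/∂s_i = α_i − s_i = 0, so s_i* = α_i.
NE contributions = (3, 2, 3); S = 8.
u_2 = α_2·S − ½·(s_2)² = 2·8 − ½·2² = 14.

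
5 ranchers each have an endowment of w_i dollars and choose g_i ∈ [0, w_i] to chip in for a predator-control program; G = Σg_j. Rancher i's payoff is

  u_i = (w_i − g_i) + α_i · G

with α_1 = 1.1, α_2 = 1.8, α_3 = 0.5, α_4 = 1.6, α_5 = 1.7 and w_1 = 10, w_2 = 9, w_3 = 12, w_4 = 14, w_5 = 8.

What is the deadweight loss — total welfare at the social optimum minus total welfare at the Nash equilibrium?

∂u_i/∂g_i = α_i − 1, so rancher i contributes w_i if α_i > 1, else 0.
α_i > 1 for i ∈ {1, 2, 4, 5}; NE contributions (10, 9, 0, 14, 8), G = 41.
W^NE = Σw_i − G^NE + (Σα_i)·G^NE = 53 + 5.7·41 = 286.7.
Planner: ∂(Σu_j)/∂g_i = Σα_j − 1 = 5.7 > 0, so everyone contributes w_i; G^SO = 53, W^SO = 53 + 5.7·53 = 355.1.
Deadweight loss = 68.4.

68.4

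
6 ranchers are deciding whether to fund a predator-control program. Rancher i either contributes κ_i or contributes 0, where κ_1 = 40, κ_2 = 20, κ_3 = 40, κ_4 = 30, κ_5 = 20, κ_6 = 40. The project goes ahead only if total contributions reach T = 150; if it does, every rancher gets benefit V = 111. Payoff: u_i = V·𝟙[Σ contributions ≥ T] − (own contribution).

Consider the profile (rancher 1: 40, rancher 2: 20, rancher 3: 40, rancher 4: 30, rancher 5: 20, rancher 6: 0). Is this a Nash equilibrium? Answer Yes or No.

Yes

Total = 150 ≥ 150: provided.
Rancher 1 (pledges 40, payoff 71): dropping to 0 → total 110, payoff 0. No gain.
Rancher 2 (pledges 20, payoff 91): dropping to 0 → total 130, payoff 0. No gain.
Rancher 3 (pledges 40, payoff 71): dropping to 0 → total 110, payoff 0. No gain.
Rancher 4 (pledges 30, payoff 81): dropping to 0 → total 120, payoff 0. No gain.
Rancher 5 (pledges 20, payoff 91): dropping to 0 → total 130, payoff 0. No gain.
Rancher 6 (pledges 0, payoff 111): pledging 40 → total 190, payoff 71. No gain.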